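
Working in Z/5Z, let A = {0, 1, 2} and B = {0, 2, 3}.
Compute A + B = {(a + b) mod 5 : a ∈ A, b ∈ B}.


Work in Z/5Z: reduce every sum a + b modulo 5.
Enumerate all 9 pairs:
a = 0: 0+0=0, 0+2=2, 0+3=3
a = 1: 1+0=1, 1+2=3, 1+3=4
a = 2: 2+0=2, 2+2=4, 2+3=0
Distinct residues collected: {0, 1, 2, 3, 4}
|A + B| = 5 (out of 5 total residues).

A + B = {0, 1, 2, 3, 4}


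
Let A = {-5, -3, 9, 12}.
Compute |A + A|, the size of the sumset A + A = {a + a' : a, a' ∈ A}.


A + A = {a + a' : a, a' ∈ A}; |A| = 4.
General bounds: 2|A| - 1 ≤ |A + A| ≤ |A|(|A|+1)/2, i.e. 7 ≤ |A + A| ≤ 10.
Lower bound 2|A|-1 is attained iff A is an arithmetic progression.
Enumerate sums a + a' for a ≤ a' (symmetric, so this suffices):
a = -5: -5+-5=-10, -5+-3=-8, -5+9=4, -5+12=7
a = -3: -3+-3=-6, -3+9=6, -3+12=9
a = 9: 9+9=18, 9+12=21
a = 12: 12+12=24
Distinct sums: {-10, -8, -6, 4, 6, 7, 9, 18, 21, 24}
|A + A| = 10

|A + A| = 10


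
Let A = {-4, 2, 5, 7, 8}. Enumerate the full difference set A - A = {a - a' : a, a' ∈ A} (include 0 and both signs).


A - A = {a - a' : a, a' ∈ A}.
Compute a - a' for each ordered pair (a, a'):
a = -4: -4--4=0, -4-2=-6, -4-5=-9, -4-7=-11, -4-8=-12
a = 2: 2--4=6, 2-2=0, 2-5=-3, 2-7=-5, 2-8=-6
a = 5: 5--4=9, 5-2=3, 5-5=0, 5-7=-2, 5-8=-3
a = 7: 7--4=11, 7-2=5, 7-5=2, 7-7=0, 7-8=-1
a = 8: 8--4=12, 8-2=6, 8-5=3, 8-7=1, 8-8=0
Collecting distinct values (and noting 0 appears from a-a):
A - A = {-12, -11, -9, -6, -5, -3, -2, -1, 0, 1, 2, 3, 5, 6, 9, 11, 12}
|A - A| = 17

A - A = {-12, -11, -9, -6, -5, -3, -2, -1, 0, 1, 2, 3, 5, 6, 9, 11, 12}


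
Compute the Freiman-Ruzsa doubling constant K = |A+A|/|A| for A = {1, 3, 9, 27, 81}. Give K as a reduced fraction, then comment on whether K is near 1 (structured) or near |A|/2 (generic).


|A| = 5.
Compute A + A by enumerating all 25 pairs.
A + A = {2, 4, 6, 10, 12, 18, 28, 30, 36, 54, 82, 84, 90, 108, 162}, so |A + A| = 15.
K = |A + A| / |A| = 15/5 = 3/1 ≈ 3.0000.
Reference: AP of size 5 gives K = 9/5 ≈ 1.8000; a fully generic set of size 5 gives K ≈ 3.0000.

|A| = 5, |A + A| = 15, K = 15/5 = 3/1.


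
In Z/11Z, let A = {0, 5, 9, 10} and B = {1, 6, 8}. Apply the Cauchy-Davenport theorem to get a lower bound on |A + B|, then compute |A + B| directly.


Cauchy-Davenport: |A + B| ≥ min(p, |A| + |B| - 1) for A, B nonempty in Z/pZ.
|A| = 4, |B| = 3, p = 11.
CD lower bound = min(11, 4 + 3 - 1) = min(11, 6) = 6.
Compute A + B mod 11 directly:
a = 0: 0+1=1, 0+6=6, 0+8=8
a = 5: 5+1=6, 5+6=0, 5+8=2
a = 9: 9+1=10, 9+6=4, 9+8=6
a = 10: 10+1=0, 10+6=5, 10+8=7
A + B = {0, 1, 2, 4, 5, 6, 7, 8, 10}, so |A + B| = 9.
Verify: 9 ≥ 6? Yes ✓.

CD lower bound = 6, actual |A + B| = 9.


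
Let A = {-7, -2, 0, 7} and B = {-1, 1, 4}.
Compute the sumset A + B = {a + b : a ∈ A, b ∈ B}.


A + B = {a + b : a ∈ A, b ∈ B}.
Enumerate all |A|·|B| = 4·3 = 12 pairs (a, b) and collect distinct sums.
a = -7: -7+-1=-8, -7+1=-6, -7+4=-3
a = -2: -2+-1=-3, -2+1=-1, -2+4=2
a = 0: 0+-1=-1, 0+1=1, 0+4=4
a = 7: 7+-1=6, 7+1=8, 7+4=11
Collecting distinct sums: A + B = {-8, -6, -3, -1, 1, 2, 4, 6, 8, 11}
|A + B| = 10

A + B = {-8, -6, -3, -1, 1, 2, 4, 6, 8, 11}


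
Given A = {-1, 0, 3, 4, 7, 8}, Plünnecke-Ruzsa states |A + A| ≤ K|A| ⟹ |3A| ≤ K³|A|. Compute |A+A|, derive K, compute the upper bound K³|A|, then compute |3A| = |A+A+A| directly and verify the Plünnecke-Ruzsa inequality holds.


|A| = 6.
Step 1: Compute A + A by enumerating all 36 pairs.
A + A = {-2, -1, 0, 2, 3, 4, 6, 7, 8, 10, 11, 12, 14, 15, 16}, so |A + A| = 15.
Step 2: Doubling constant K = |A + A|/|A| = 15/6 = 15/6 ≈ 2.5000.
Step 3: Plünnecke-Ruzsa gives |3A| ≤ K³·|A| = (2.5000)³ · 6 ≈ 93.7500.
Step 4: Compute 3A = A + A + A directly by enumerating all triples (a,b,c) ∈ A³; |3A| = 28.
Step 5: Check 28 ≤ 93.7500? Yes ✓.

K = 15/6, Plünnecke-Ruzsa bound K³|A| ≈ 93.7500, |3A| = 28, inequality holds.


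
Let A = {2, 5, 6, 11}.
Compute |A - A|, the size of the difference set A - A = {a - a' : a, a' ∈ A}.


A - A = {a - a' : a, a' ∈ A}; |A| = 4.
Bounds: 2|A|-1 ≤ |A - A| ≤ |A|² - |A| + 1, i.e. 7 ≤ |A - A| ≤ 13.
Note: 0 ∈ A - A always (from a - a). The set is symmetric: if d ∈ A - A then -d ∈ A - A.
Enumerate nonzero differences d = a - a' with a > a' (then include -d):
Positive differences: {1, 3, 4, 5, 6, 9}
Full difference set: {0} ∪ (positive diffs) ∪ (negative diffs).
|A - A| = 1 + 2·6 = 13 (matches direct enumeration: 13).

|A - A| = 13


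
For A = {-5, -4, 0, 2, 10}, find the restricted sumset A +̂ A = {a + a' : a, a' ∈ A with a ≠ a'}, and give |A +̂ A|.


Restricted sumset: A +̂ A = {a + a' : a ∈ A, a' ∈ A, a ≠ a'}.
Equivalently, take A + A and drop any sum 2a that is achievable ONLY as a + a for a ∈ A (i.e. sums representable only with equal summands).
Enumerate pairs (a, a') with a < a' (symmetric, so each unordered pair gives one sum; this covers all a ≠ a'):
  -5 + -4 = -9
  -5 + 0 = -5
  -5 + 2 = -3
  -5 + 10 = 5
  -4 + 0 = -4
  -4 + 2 = -2
  -4 + 10 = 6
  0 + 2 = 2
  0 + 10 = 10
  2 + 10 = 12
Collected distinct sums: {-9, -5, -4, -3, -2, 2, 5, 6, 10, 12}
|A +̂ A| = 10
(Reference bound: |A +̂ A| ≥ 2|A| - 3 for |A| ≥ 2, with |A| = 5 giving ≥ 7.)

|A +̂ A| = 10


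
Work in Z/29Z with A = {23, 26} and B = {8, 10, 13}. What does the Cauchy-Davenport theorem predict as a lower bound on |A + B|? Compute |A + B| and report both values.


Cauchy-Davenport: |A + B| ≥ min(p, |A| + |B| - 1) for A, B nonempty in Z/pZ.
|A| = 2, |B| = 3, p = 29.
CD lower bound = min(29, 2 + 3 - 1) = min(29, 4) = 4.
Compute A + B mod 29 directly:
a = 23: 23+8=2, 23+10=4, 23+13=7
a = 26: 26+8=5, 26+10=7, 26+13=10
A + B = {2, 4, 5, 7, 10}, so |A + B| = 5.
Verify: 5 ≥ 4? Yes ✓.

CD lower bound = 4, actual |A + B| = 5.


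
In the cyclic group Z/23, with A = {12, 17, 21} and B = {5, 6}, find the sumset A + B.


Work in Z/23Z: reduce every sum a + b modulo 23.
Enumerate all 6 pairs:
a = 12: 12+5=17, 12+6=18
a = 17: 17+5=22, 17+6=0
a = 21: 21+5=3, 21+6=4
Distinct residues collected: {0, 3, 4, 17, 18, 22}
|A + B| = 6 (out of 23 total residues).

A + B = {0, 3, 4, 17, 18, 22}


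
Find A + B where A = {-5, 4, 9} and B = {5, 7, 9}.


A + B = {a + b : a ∈ A, b ∈ B}.
Enumerate all |A|·|B| = 3·3 = 9 pairs (a, b) and collect distinct sums.
a = -5: -5+5=0, -5+7=2, -5+9=4
a = 4: 4+5=9, 4+7=11, 4+9=13
a = 9: 9+5=14, 9+7=16, 9+9=18
Collecting distinct sums: A + B = {0, 2, 4, 9, 11, 13, 14, 16, 18}
|A + B| = 9

A + B = {0, 2, 4, 9, 11, 13, 14, 16, 18}


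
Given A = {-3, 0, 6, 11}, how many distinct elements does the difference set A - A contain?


A - A = {a - a' : a, a' ∈ A}; |A| = 4.
Bounds: 2|A|-1 ≤ |A - A| ≤ |A|² - |A| + 1, i.e. 7 ≤ |A - A| ≤ 13.
Note: 0 ∈ A - A always (from a - a). The set is symmetric: if d ∈ A - A then -d ∈ A - A.
Enumerate nonzero differences d = a - a' with a > a' (then include -d):
Positive differences: {3, 5, 6, 9, 11, 14}
Full difference set: {0} ∪ (positive diffs) ∪ (negative diffs).
|A - A| = 1 + 2·6 = 13 (matches direct enumeration: 13).

|A - A| = 13


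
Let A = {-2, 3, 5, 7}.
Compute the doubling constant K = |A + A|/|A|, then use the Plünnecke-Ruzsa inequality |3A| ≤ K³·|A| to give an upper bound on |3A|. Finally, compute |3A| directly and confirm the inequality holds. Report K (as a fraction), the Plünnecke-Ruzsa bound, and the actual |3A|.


|A| = 4.
Step 1: Compute A + A by enumerating all 16 pairs.
A + A = {-4, 1, 3, 5, 6, 8, 10, 12, 14}, so |A + A| = 9.
Step 2: Doubling constant K = |A + A|/|A| = 9/4 = 9/4 ≈ 2.2500.
Step 3: Plünnecke-Ruzsa gives |3A| ≤ K³·|A| = (2.2500)³ · 4 ≈ 45.5625.
Step 4: Compute 3A = A + A + A directly by enumerating all triples (a,b,c) ∈ A³; |3A| = 16.
Step 5: Check 16 ≤ 45.5625? Yes ✓.

K = 9/4, Plünnecke-Ruzsa bound K³|A| ≈ 45.5625, |3A| = 16, inequality holds.


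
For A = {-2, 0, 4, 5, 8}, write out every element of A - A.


A - A = {a - a' : a, a' ∈ A}.
Compute a - a' for each ordered pair (a, a'):
a = -2: -2--2=0, -2-0=-2, -2-4=-6, -2-5=-7, -2-8=-10
a = 0: 0--2=2, 0-0=0, 0-4=-4, 0-5=-5, 0-8=-8
a = 4: 4--2=6, 4-0=4, 4-4=0, 4-5=-1, 4-8=-4
a = 5: 5--2=7, 5-0=5, 5-4=1, 5-5=0, 5-8=-3
a = 8: 8--2=10, 8-0=8, 8-4=4, 8-5=3, 8-8=0
Collecting distinct values (and noting 0 appears from a-a):
A - A = {-10, -8, -7, -6, -5, -4, -3, -2, -1, 0, 1, 2, 3, 4, 5, 6, 7, 8, 10}
|A - A| = 19

A - A = {-10, -8, -7, -6, -5, -4, -3, -2, -1, 0, 1, 2, 3, 4, 5, 6, 7, 8, 10}


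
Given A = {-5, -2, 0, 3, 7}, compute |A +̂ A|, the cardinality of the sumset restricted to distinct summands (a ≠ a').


Restricted sumset: A +̂ A = {a + a' : a ∈ A, a' ∈ A, a ≠ a'}.
Equivalently, take A + A and drop any sum 2a that is achievable ONLY as a + a for a ∈ A (i.e. sums representable only with equal summands).
Enumerate pairs (a, a') with a < a' (symmetric, so each unordered pair gives one sum; this covers all a ≠ a'):
  -5 + -2 = -7
  -5 + 0 = -5
  -5 + 3 = -2
  -5 + 7 = 2
  -2 + 0 = -2
  -2 + 3 = 1
  -2 + 7 = 5
  0 + 3 = 3
  0 + 7 = 7
  3 + 7 = 10
Collected distinct sums: {-7, -5, -2, 1, 2, 3, 5, 7, 10}
|A +̂ A| = 9
(Reference bound: |A +̂ A| ≥ 2|A| - 3 for |A| ≥ 2, with |A| = 5 giving ≥ 7.)

|A +̂ A| = 9


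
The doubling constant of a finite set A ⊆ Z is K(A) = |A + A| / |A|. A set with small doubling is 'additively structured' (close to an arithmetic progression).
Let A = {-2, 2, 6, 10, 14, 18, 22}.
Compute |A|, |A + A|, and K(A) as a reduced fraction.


|A| = 7.
Compute A + A by enumerating all 49 pairs.
A + A = {-4, 0, 4, 8, 12, 16, 20, 24, 28, 32, 36, 40, 44}, so |A + A| = 13.
K = |A + A| / |A| = 13/7 (already in lowest terms) ≈ 1.8571.
Reference: AP of size 7 gives K = 13/7 ≈ 1.8571; a fully generic set of size 7 gives K ≈ 4.0000.

|A| = 7, |A + A| = 13, K = 13/7.


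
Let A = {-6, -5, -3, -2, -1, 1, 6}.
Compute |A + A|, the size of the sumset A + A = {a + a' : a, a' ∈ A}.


A + A = {a + a' : a, a' ∈ A}; |A| = 7.
General bounds: 2|A| - 1 ≤ |A + A| ≤ |A|(|A|+1)/2, i.e. 13 ≤ |A + A| ≤ 28.
Lower bound 2|A|-1 is attained iff A is an arithmetic progression.
Enumerate sums a + a' for a ≤ a' (symmetric, so this suffices):
a = -6: -6+-6=-12, -6+-5=-11, -6+-3=-9, -6+-2=-8, -6+-1=-7, -6+1=-5, -6+6=0
a = -5: -5+-5=-10, -5+-3=-8, -5+-2=-7, -5+-1=-6, -5+1=-4, -5+6=1
a = -3: -3+-3=-6, -3+-2=-5, -3+-1=-4, -3+1=-2, -3+6=3
a = -2: -2+-2=-4, -2+-1=-3, -2+1=-1, -2+6=4
a = -1: -1+-1=-2, -1+1=0, -1+6=5
a = 1: 1+1=2, 1+6=7
a = 6: 6+6=12
Distinct sums: {-12, -11, -10, -9, -8, -7, -6, -5, -4, -3, -2, -1, 0, 1, 2, 3, 4, 5, 7, 12}
|A + A| = 20

|A + A| = 20


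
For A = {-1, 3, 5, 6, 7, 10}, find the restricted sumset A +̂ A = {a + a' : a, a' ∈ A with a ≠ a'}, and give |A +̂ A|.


Restricted sumset: A +̂ A = {a + a' : a ∈ A, a' ∈ A, a ≠ a'}.
Equivalently, take A + A and drop any sum 2a that is achievable ONLY as a + a for a ∈ A (i.e. sums representable only with equal summands).
Enumerate pairs (a, a') with a < a' (symmetric, so each unordered pair gives one sum; this covers all a ≠ a'):
  -1 + 3 = 2
  -1 + 5 = 4
  -1 + 6 = 5
  -1 + 7 = 6
  -1 + 10 = 9
  3 + 5 = 8
  3 + 6 = 9
  3 + 7 = 10
  3 + 10 = 13
  5 + 6 = 11
  5 + 7 = 12
  5 + 10 = 15
  6 + 7 = 13
  6 + 10 = 16
  7 + 10 = 17
Collected distinct sums: {2, 4, 5, 6, 8, 9, 10, 11, 12, 13, 15, 16, 17}
|A +̂ A| = 13
(Reference bound: |A +̂ A| ≥ 2|A| - 3 for |A| ≥ 2, with |A| = 6 giving ≥ 9.)

|A +̂ A| = 13


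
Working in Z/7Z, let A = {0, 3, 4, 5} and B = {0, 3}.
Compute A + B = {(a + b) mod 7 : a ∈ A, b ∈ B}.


Work in Z/7Z: reduce every sum a + b modulo 7.
Enumerate all 8 pairs:
a = 0: 0+0=0, 0+3=3
a = 3: 3+0=3, 3+3=6
a = 4: 4+0=4, 4+3=0
a = 5: 5+0=5, 5+3=1
Distinct residues collected: {0, 1, 3, 4, 5, 6}
|A + B| = 6 (out of 7 total residues).

A + B = {0, 1, 3, 4, 5, 6}


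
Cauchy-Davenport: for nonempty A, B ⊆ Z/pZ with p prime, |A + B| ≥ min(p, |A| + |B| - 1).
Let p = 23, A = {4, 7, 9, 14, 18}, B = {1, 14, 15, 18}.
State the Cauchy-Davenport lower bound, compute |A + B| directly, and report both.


Cauchy-Davenport: |A + B| ≥ min(p, |A| + |B| - 1) for A, B nonempty in Z/pZ.
|A| = 5, |B| = 4, p = 23.
CD lower bound = min(23, 5 + 4 - 1) = min(23, 8) = 8.
Compute A + B mod 23 directly:
a = 4: 4+1=5, 4+14=18, 4+15=19, 4+18=22
a = 7: 7+1=8, 7+14=21, 7+15=22, 7+18=2
a = 9: 9+1=10, 9+14=0, 9+15=1, 9+18=4
a = 14: 14+1=15, 14+14=5, 14+15=6, 14+18=9
a = 18: 18+1=19, 18+14=9, 18+15=10, 18+18=13
A + B = {0, 1, 2, 4, 5, 6, 8, 9, 10, 13, 15, 18, 19, 21, 22}, so |A + B| = 15.
Verify: 15 ≥ 8? Yes ✓.

CD lower bound = 8, actual |A + B| = 15.


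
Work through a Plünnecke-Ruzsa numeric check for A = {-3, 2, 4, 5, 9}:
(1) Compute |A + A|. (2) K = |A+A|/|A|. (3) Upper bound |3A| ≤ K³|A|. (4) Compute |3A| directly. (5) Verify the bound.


|A| = 5.
Step 1: Compute A + A by enumerating all 25 pairs.
A + A = {-6, -1, 1, 2, 4, 6, 7, 8, 9, 10, 11, 13, 14, 18}, so |A + A| = 14.
Step 2: Doubling constant K = |A + A|/|A| = 14/5 = 14/5 ≈ 2.8000.
Step 3: Plünnecke-Ruzsa gives |3A| ≤ K³·|A| = (2.8000)³ · 5 ≈ 109.7600.
Step 4: Compute 3A = A + A + A directly by enumerating all triples (a,b,c) ∈ A³; |3A| = 26.
Step 5: Check 26 ≤ 109.7600? Yes ✓.

K = 14/5, Plünnecke-Ruzsa bound K³|A| ≈ 109.7600, |3A| = 26, inequality holds.


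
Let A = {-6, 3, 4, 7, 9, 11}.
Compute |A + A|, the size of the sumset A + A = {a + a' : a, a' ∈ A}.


A + A = {a + a' : a, a' ∈ A}; |A| = 6.
General bounds: 2|A| - 1 ≤ |A + A| ≤ |A|(|A|+1)/2, i.e. 11 ≤ |A + A| ≤ 21.
Lower bound 2|A|-1 is attained iff A is an arithmetic progression.
Enumerate sums a + a' for a ≤ a' (symmetric, so this suffices):
a = -6: -6+-6=-12, -6+3=-3, -6+4=-2, -6+7=1, -6+9=3, -6+11=5
a = 3: 3+3=6, 3+4=7, 3+7=10, 3+9=12, 3+11=14
a = 4: 4+4=8, 4+7=11, 4+9=13, 4+11=15
a = 7: 7+7=14, 7+9=16, 7+11=18
a = 9: 9+9=18, 9+11=20
a = 11: 11+11=22
Distinct sums: {-12, -3, -2, 1, 3, 5, 6, 7, 8, 10, 11, 12, 13, 14, 15, 16, 18, 20, 22}
|A + A| = 19

|A + A| = 19


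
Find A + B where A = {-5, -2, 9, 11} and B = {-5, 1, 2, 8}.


A + B = {a + b : a ∈ A, b ∈ B}.
Enumerate all |A|·|B| = 4·4 = 16 pairs (a, b) and collect distinct sums.
a = -5: -5+-5=-10, -5+1=-4, -5+2=-3, -5+8=3
a = -2: -2+-5=-7, -2+1=-1, -2+2=0, -2+8=6
a = 9: 9+-5=4, 9+1=10, 9+2=11, 9+8=17
a = 11: 11+-5=6, 11+1=12, 11+2=13, 11+8=19
Collecting distinct sums: A + B = {-10, -7, -4, -3, -1, 0, 3, 4, 6, 10, 11, 12, 13, 17, 19}
|A + B| = 15

A + B = {-10, -7, -4, -3, -1, 0, 3, 4, 6, 10, 11, 12, 13, 17, 19}


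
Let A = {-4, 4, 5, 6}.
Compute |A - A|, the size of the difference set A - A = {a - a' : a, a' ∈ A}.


A - A = {a - a' : a, a' ∈ A}; |A| = 4.
Bounds: 2|A|-1 ≤ |A - A| ≤ |A|² - |A| + 1, i.e. 7 ≤ |A - A| ≤ 13.
Note: 0 ∈ A - A always (from a - a). The set is symmetric: if d ∈ A - A then -d ∈ A - A.
Enumerate nonzero differences d = a - a' with a > a' (then include -d):
Positive differences: {1, 2, 8, 9, 10}
Full difference set: {0} ∪ (positive diffs) ∪ (negative diffs).
|A - A| = 1 + 2·5 = 11 (matches direct enumeration: 11).

|A - A| = 11


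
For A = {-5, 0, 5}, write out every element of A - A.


A - A = {a - a' : a, a' ∈ A}.
Compute a - a' for each ordered pair (a, a'):
a = -5: -5--5=0, -5-0=-5, -5-5=-10
a = 0: 0--5=5, 0-0=0, 0-5=-5
a = 5: 5--5=10, 5-0=5, 5-5=0
Collecting distinct values (and noting 0 appears from a-a):
A - A = {-10, -5, 0, 5, 10}
|A - A| = 5

A - A = {-10, -5, 0, 5, 10}


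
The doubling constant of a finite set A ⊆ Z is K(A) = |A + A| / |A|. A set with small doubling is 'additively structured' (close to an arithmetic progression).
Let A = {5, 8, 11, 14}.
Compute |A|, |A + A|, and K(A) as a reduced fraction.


|A| = 4.
Compute A + A by enumerating all 16 pairs.
A + A = {10, 13, 16, 19, 22, 25, 28}, so |A + A| = 7.
K = |A + A| / |A| = 7/4 (already in lowest terms) ≈ 1.7500.
Reference: AP of size 4 gives K = 7/4 ≈ 1.7500; a fully generic set of size 4 gives K ≈ 2.5000.

|A| = 4, |A + A| = 7, K = 7/4.


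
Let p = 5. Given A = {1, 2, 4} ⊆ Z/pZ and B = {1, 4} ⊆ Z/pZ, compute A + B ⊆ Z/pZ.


Work in Z/5Z: reduce every sum a + b modulo 5.
Enumerate all 6 pairs:
a = 1: 1+1=2, 1+4=0
a = 2: 2+1=3, 2+4=1
a = 4: 4+1=0, 4+4=3
Distinct residues collected: {0, 1, 2, 3}
|A + B| = 4 (out of 5 total residues).

A + B = {0, 1, 2, 3}


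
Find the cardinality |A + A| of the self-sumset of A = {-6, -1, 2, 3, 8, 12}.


A + A = {a + a' : a, a' ∈ A}; |A| = 6.
General bounds: 2|A| - 1 ≤ |A + A| ≤ |A|(|A|+1)/2, i.e. 11 ≤ |A + A| ≤ 21.
Lower bound 2|A|-1 is attained iff A is an arithmetic progression.
Enumerate sums a + a' for a ≤ a' (symmetric, so this suffices):
a = -6: -6+-6=-12, -6+-1=-7, -6+2=-4, -6+3=-3, -6+8=2, -6+12=6
a = -1: -1+-1=-2, -1+2=1, -1+3=2, -1+8=7, -1+12=11
a = 2: 2+2=4, 2+3=5, 2+8=10, 2+12=14
a = 3: 3+3=6, 3+8=11, 3+12=15
a = 8: 8+8=16, 8+12=20
a = 12: 12+12=24
Distinct sums: {-12, -7, -4, -3, -2, 1, 2, 4, 5, 6, 7, 10, 11, 14, 15, 16, 20, 24}
|A + A| = 18

|A + A| = 18


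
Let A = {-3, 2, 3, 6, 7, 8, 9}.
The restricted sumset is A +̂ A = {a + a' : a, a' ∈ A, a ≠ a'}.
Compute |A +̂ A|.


Restricted sumset: A +̂ A = {a + a' : a ∈ A, a' ∈ A, a ≠ a'}.
Equivalently, take A + A and drop any sum 2a that is achievable ONLY as a + a for a ∈ A (i.e. sums representable only with equal summands).
Enumerate pairs (a, a') with a < a' (symmetric, so each unordered pair gives one sum; this covers all a ≠ a'):
  -3 + 2 = -1
  -3 + 3 = 0
  -3 + 6 = 3
  -3 + 7 = 4
  -3 + 8 = 5
  -3 + 9 = 6
  2 + 3 = 5
  2 + 6 = 8
  2 + 7 = 9
  2 + 8 = 10
  2 + 9 = 11
  3 + 6 = 9
  3 + 7 = 10
  3 + 8 = 11
  3 + 9 = 12
  6 + 7 = 13
  6 + 8 = 14
  6 + 9 = 15
  7 + 8 = 15
  7 + 9 = 16
  8 + 9 = 17
Collected distinct sums: {-1, 0, 3, 4, 5, 6, 8, 9, 10, 11, 12, 13, 14, 15, 16, 17}
|A +̂ A| = 16
(Reference bound: |A +̂ A| ≥ 2|A| - 3 for |A| ≥ 2, with |A| = 7 giving ≥ 11.)

|A +̂ A| = 16


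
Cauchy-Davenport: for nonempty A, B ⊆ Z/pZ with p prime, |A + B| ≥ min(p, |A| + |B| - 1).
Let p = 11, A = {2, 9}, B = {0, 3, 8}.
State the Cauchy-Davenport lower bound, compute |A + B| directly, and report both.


Cauchy-Davenport: |A + B| ≥ min(p, |A| + |B| - 1) for A, B nonempty in Z/pZ.
|A| = 2, |B| = 3, p = 11.
CD lower bound = min(11, 2 + 3 - 1) = min(11, 4) = 4.
Compute A + B mod 11 directly:
a = 2: 2+0=2, 2+3=5, 2+8=10
a = 9: 9+0=9, 9+3=1, 9+8=6
A + B = {1, 2, 5, 6, 9, 10}, so |A + B| = 6.
Verify: 6 ≥ 4? Yes ✓.

CD lower bound = 4, actual |A + B| = 6.


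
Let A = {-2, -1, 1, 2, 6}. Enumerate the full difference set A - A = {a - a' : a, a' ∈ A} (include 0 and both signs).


A - A = {a - a' : a, a' ∈ A}.
Compute a - a' for each ordered pair (a, a'):
a = -2: -2--2=0, -2--1=-1, -2-1=-3, -2-2=-4, -2-6=-8
a = -1: -1--2=1, -1--1=0, -1-1=-2, -1-2=-3, -1-6=-7
a = 1: 1--2=3, 1--1=2, 1-1=0, 1-2=-1, 1-6=-5
a = 2: 2--2=4, 2--1=3, 2-1=1, 2-2=0, 2-6=-4
a = 6: 6--2=8, 6--1=7, 6-1=5, 6-2=4, 6-6=0
Collecting distinct values (and noting 0 appears from a-a):
A - A = {-8, -7, -5, -4, -3, -2, -1, 0, 1, 2, 3, 4, 5, 7, 8}
|A - A| = 15

A - A = {-8, -7, -5, -4, -3, -2, -1, 0, 1, 2, 3, 4, 5, 7, 8}


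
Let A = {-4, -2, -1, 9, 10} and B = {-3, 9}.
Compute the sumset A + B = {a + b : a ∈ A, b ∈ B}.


A + B = {a + b : a ∈ A, b ∈ B}.
Enumerate all |A|·|B| = 5·2 = 10 pairs (a, b) and collect distinct sums.
a = -4: -4+-3=-7, -4+9=5
a = -2: -2+-3=-5, -2+9=7
a = -1: -1+-3=-4, -1+9=8
a = 9: 9+-3=6, 9+9=18
a = 10: 10+-3=7, 10+9=19
Collecting distinct sums: A + B = {-7, -5, -4, 5, 6, 7, 8, 18, 19}
|A + B| = 9

A + B = {-7, -5, -4, 5, 6, 7, 8, 18, 19}


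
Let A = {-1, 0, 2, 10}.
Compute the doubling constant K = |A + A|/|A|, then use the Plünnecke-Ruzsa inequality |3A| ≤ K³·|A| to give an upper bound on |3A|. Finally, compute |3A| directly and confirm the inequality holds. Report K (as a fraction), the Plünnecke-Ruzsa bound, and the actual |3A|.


|A| = 4.
Step 1: Compute A + A by enumerating all 16 pairs.
A + A = {-2, -1, 0, 1, 2, 4, 9, 10, 12, 20}, so |A + A| = 10.
Step 2: Doubling constant K = |A + A|/|A| = 10/4 = 10/4 ≈ 2.5000.
Step 3: Plünnecke-Ruzsa gives |3A| ≤ K³·|A| = (2.5000)³ · 4 ≈ 62.5000.
Step 4: Compute 3A = A + A + A directly by enumerating all triples (a,b,c) ∈ A³; |3A| = 19.
Step 5: Check 19 ≤ 62.5000? Yes ✓.

K = 10/4, Plünnecke-Ruzsa bound K³|A| ≈ 62.5000, |3A| = 19, inequality holds.


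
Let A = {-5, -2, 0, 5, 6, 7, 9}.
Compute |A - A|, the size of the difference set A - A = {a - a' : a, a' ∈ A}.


A - A = {a - a' : a, a' ∈ A}; |A| = 7.
Bounds: 2|A|-1 ≤ |A - A| ≤ |A|² - |A| + 1, i.e. 13 ≤ |A - A| ≤ 43.
Note: 0 ∈ A - A always (from a - a). The set is symmetric: if d ∈ A - A then -d ∈ A - A.
Enumerate nonzero differences d = a - a' with a > a' (then include -d):
Positive differences: {1, 2, 3, 4, 5, 6, 7, 8, 9, 10, 11, 12, 14}
Full difference set: {0} ∪ (positive diffs) ∪ (negative diffs).
|A - A| = 1 + 2·13 = 27 (matches direct enumeration: 27).

|A - A| = 27


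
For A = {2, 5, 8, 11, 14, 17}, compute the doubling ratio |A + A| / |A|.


|A| = 6.
Compute A + A by enumerating all 36 pairs.
A + A = {4, 7, 10, 13, 16, 19, 22, 25, 28, 31, 34}, so |A + A| = 11.
K = |A + A| / |A| = 11/6 (already in lowest terms) ≈ 1.8333.
Reference: AP of size 6 gives K = 11/6 ≈ 1.8333; a fully generic set of size 6 gives K ≈ 3.5000.

|A| = 6, |A + A| = 11, K = 11/6.


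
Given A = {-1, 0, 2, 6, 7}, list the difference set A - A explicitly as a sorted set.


A - A = {a - a' : a, a' ∈ A}.
Compute a - a' for each ordered pair (a, a'):
a = -1: -1--1=0, -1-0=-1, -1-2=-3, -1-6=-7, -1-7=-8
a = 0: 0--1=1, 0-0=0, 0-2=-2, 0-6=-6, 0-7=-7
a = 2: 2--1=3, 2-0=2, 2-2=0, 2-6=-4, 2-7=-5
a = 6: 6--1=7, 6-0=6, 6-2=4, 6-6=0, 6-7=-1
a = 7: 7--1=8, 7-0=7, 7-2=5, 7-6=1, 7-7=0
Collecting distinct values (and noting 0 appears from a-a):
A - A = {-8, -7, -6, -5, -4, -3, -2, -1, 0, 1, 2, 3, 4, 5, 6, 7, 8}
|A - A| = 17

A - A = {-8, -7, -6, -5, -4, -3, -2, -1, 0, 1, 2, 3, 4, 5, 6, 7, 8}


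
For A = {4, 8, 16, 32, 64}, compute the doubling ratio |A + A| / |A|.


|A| = 5.
Compute A + A by enumerating all 25 pairs.
A + A = {8, 12, 16, 20, 24, 32, 36, 40, 48, 64, 68, 72, 80, 96, 128}, so |A + A| = 15.
K = |A + A| / |A| = 15/5 = 3/1 ≈ 3.0000.
Reference: AP of size 5 gives K = 9/5 ≈ 1.8000; a fully generic set of size 5 gives K ≈ 3.0000.

|A| = 5, |A + A| = 15, K = 15/5 = 3/1.


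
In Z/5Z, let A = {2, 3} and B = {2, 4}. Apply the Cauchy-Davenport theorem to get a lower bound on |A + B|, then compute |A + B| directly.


Cauchy-Davenport: |A + B| ≥ min(p, |A| + |B| - 1) for A, B nonempty in Z/pZ.
|A| = 2, |B| = 2, p = 5.
CD lower bound = min(5, 2 + 2 - 1) = min(5, 3) = 3.
Compute A + B mod 5 directly:
a = 2: 2+2=4, 2+4=1
a = 3: 3+2=0, 3+4=2
A + B = {0, 1, 2, 4}, so |A + B| = 4.
Verify: 4 ≥ 3? Yes ✓.

CD lower bound = 3, actual |A + B| = 4.


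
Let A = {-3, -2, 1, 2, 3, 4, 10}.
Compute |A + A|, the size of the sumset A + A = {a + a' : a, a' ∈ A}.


A + A = {a + a' : a, a' ∈ A}; |A| = 7.
General bounds: 2|A| - 1 ≤ |A + A| ≤ |A|(|A|+1)/2, i.e. 13 ≤ |A + A| ≤ 28.
Lower bound 2|A|-1 is attained iff A is an arithmetic progression.
Enumerate sums a + a' for a ≤ a' (symmetric, so this suffices):
a = -3: -3+-3=-6, -3+-2=-5, -3+1=-2, -3+2=-1, -3+3=0, -3+4=1, -3+10=7
a = -2: -2+-2=-4, -2+1=-1, -2+2=0, -2+3=1, -2+4=2, -2+10=8
a = 1: 1+1=2, 1+2=3, 1+3=4, 1+4=5, 1+10=11
a = 2: 2+2=4, 2+3=5, 2+4=6, 2+10=12
a = 3: 3+3=6, 3+4=7, 3+10=13
a = 4: 4+4=8, 4+10=14
a = 10: 10+10=20
Distinct sums: {-6, -5, -4, -2, -1, 0, 1, 2, 3, 4, 5, 6, 7, 8, 11, 12, 13, 14, 20}
|A + A| = 19

|A + A| = 19


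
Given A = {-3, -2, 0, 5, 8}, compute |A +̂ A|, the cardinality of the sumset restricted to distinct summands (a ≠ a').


Restricted sumset: A +̂ A = {a + a' : a ∈ A, a' ∈ A, a ≠ a'}.
Equivalently, take A + A and drop any sum 2a that is achievable ONLY as a + a for a ∈ A (i.e. sums representable only with equal summands).
Enumerate pairs (a, a') with a < a' (symmetric, so each unordered pair gives one sum; this covers all a ≠ a'):
  -3 + -2 = -5
  -3 + 0 = -3
  -3 + 5 = 2
  -3 + 8 = 5
  -2 + 0 = -2
  -2 + 5 = 3
  -2 + 8 = 6
  0 + 5 = 5
  0 + 8 = 8
  5 + 8 = 13
Collected distinct sums: {-5, -3, -2, 2, 3, 5, 6, 8, 13}
|A +̂ A| = 9
(Reference bound: |A +̂ A| ≥ 2|A| - 3 for |A| ≥ 2, with |A| = 5 giving ≥ 7.)

|A +̂ A| = 9


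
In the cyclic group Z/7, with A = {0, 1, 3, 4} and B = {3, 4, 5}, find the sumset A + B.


Work in Z/7Z: reduce every sum a + b modulo 7.
Enumerate all 12 pairs:
a = 0: 0+3=3, 0+4=4, 0+5=5
a = 1: 1+3=4, 1+4=5, 1+5=6
a = 3: 3+3=6, 3+4=0, 3+5=1
a = 4: 4+3=0, 4+4=1, 4+5=2
Distinct residues collected: {0, 1, 2, 3, 4, 5, 6}
|A + B| = 7 (out of 7 total residues).

A + B = {0, 1, 2, 3, 4, 5, 6}


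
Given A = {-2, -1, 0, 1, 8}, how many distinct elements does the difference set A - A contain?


A - A = {a - a' : a, a' ∈ A}; |A| = 5.
Bounds: 2|A|-1 ≤ |A - A| ≤ |A|² - |A| + 1, i.e. 9 ≤ |A - A| ≤ 21.
Note: 0 ∈ A - A always (from a - a). The set is symmetric: if d ∈ A - A then -d ∈ A - A.
Enumerate nonzero differences d = a - a' with a > a' (then include -d):
Positive differences: {1, 2, 3, 7, 8, 9, 10}
Full difference set: {0} ∪ (positive diffs) ∪ (negative diffs).
|A - A| = 1 + 2·7 = 15 (matches direct enumeration: 15).

|A - A| = 15


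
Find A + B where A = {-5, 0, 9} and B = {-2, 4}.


A + B = {a + b : a ∈ A, b ∈ B}.
Enumerate all |A|·|B| = 3·2 = 6 pairs (a, b) and collect distinct sums.
a = -5: -5+-2=-7, -5+4=-1
a = 0: 0+-2=-2, 0+4=4
a = 9: 9+-2=7, 9+4=13
Collecting distinct sums: A + B = {-7, -2, -1, 4, 7, 13}
|A + B| = 6

A + B = {-7, -2, -1, 4, 7, 13}


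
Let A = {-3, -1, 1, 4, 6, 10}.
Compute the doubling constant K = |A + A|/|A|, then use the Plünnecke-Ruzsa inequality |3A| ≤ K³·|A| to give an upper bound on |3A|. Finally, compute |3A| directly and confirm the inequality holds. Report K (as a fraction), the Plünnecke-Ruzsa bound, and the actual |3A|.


|A| = 6.
Step 1: Compute A + A by enumerating all 36 pairs.
A + A = {-6, -4, -2, 0, 1, 2, 3, 5, 7, 8, 9, 10, 11, 12, 14, 16, 20}, so |A + A| = 17.
Step 2: Doubling constant K = |A + A|/|A| = 17/6 = 17/6 ≈ 2.8333.
Step 3: Plünnecke-Ruzsa gives |3A| ≤ K³·|A| = (2.8333)³ · 6 ≈ 136.4722.
Step 4: Compute 3A = A + A + A directly by enumerating all triples (a,b,c) ∈ A³; |3A| = 32.
Step 5: Check 32 ≤ 136.4722? Yes ✓.

K = 17/6, Plünnecke-Ruzsa bound K³|A| ≈ 136.4722, |3A| = 32, inequality holds.


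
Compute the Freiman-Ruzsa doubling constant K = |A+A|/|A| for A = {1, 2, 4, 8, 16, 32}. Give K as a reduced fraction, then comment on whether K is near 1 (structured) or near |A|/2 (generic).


|A| = 6.
Compute A + A by enumerating all 36 pairs.
A + A = {2, 3, 4, 5, 6, 8, 9, 10, 12, 16, 17, 18, 20, 24, 32, 33, 34, 36, 40, 48, 64}, so |A + A| = 21.
K = |A + A| / |A| = 21/6 = 7/2 ≈ 3.5000.
Reference: AP of size 6 gives K = 11/6 ≈ 1.8333; a fully generic set of size 6 gives K ≈ 3.5000.

|A| = 6, |A + A| = 21, K = 21/6 = 7/2.


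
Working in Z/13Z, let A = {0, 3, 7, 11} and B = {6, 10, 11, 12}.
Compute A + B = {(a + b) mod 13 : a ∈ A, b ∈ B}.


Work in Z/13Z: reduce every sum a + b modulo 13.
Enumerate all 16 pairs:
a = 0: 0+6=6, 0+10=10, 0+11=11, 0+12=12
a = 3: 3+6=9, 3+10=0, 3+11=1, 3+12=2
a = 7: 7+6=0, 7+10=4, 7+11=5, 7+12=6
a = 11: 11+6=4, 11+10=8, 11+11=9, 11+12=10
Distinct residues collected: {0, 1, 2, 4, 5, 6, 8, 9, 10, 11, 12}
|A + B| = 11 (out of 13 total residues).

A + B = {0, 1, 2, 4, 5, 6, 8, 9, 10, 11, 12}


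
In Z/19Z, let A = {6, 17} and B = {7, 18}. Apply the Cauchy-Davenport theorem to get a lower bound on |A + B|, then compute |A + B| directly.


Cauchy-Davenport: |A + B| ≥ min(p, |A| + |B| - 1) for A, B nonempty in Z/pZ.
|A| = 2, |B| = 2, p = 19.
CD lower bound = min(19, 2 + 2 - 1) = min(19, 3) = 3.
Compute A + B mod 19 directly:
a = 6: 6+7=13, 6+18=5
a = 17: 17+7=5, 17+18=16
A + B = {5, 13, 16}, so |A + B| = 3.
Verify: 3 ≥ 3? Yes ✓.

CD lower bound = 3, actual |A + B| = 3.


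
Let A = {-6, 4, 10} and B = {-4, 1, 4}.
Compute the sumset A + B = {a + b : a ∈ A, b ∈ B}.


A + B = {a + b : a ∈ A, b ∈ B}.
Enumerate all |A|·|B| = 3·3 = 9 pairs (a, b) and collect distinct sums.
a = -6: -6+-4=-10, -6+1=-5, -6+4=-2
a = 4: 4+-4=0, 4+1=5, 4+4=8
a = 10: 10+-4=6, 10+1=11, 10+4=14
Collecting distinct sums: A + B = {-10, -5, -2, 0, 5, 6, 8, 11, 14}
|A + B| = 9

A + B = {-10, -5, -2, 0, 5, 6, 8, 11, 14}


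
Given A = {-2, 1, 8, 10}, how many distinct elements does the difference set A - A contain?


A - A = {a - a' : a, a' ∈ A}; |A| = 4.
Bounds: 2|A|-1 ≤ |A - A| ≤ |A|² - |A| + 1, i.e. 7 ≤ |A - A| ≤ 13.
Note: 0 ∈ A - A always (from a - a). The set is symmetric: if d ∈ A - A then -d ∈ A - A.
Enumerate nonzero differences d = a - a' with a > a' (then include -d):
Positive differences: {2, 3, 7, 9, 10, 12}
Full difference set: {0} ∪ (positive diffs) ∪ (negative diffs).
|A - A| = 1 + 2·6 = 13 (matches direct enumeration: 13).

|A - A| = 13


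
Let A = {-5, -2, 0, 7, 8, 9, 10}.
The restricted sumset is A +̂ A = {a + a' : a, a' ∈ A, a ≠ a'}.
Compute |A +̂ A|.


Restricted sumset: A +̂ A = {a + a' : a ∈ A, a' ∈ A, a ≠ a'}.
Equivalently, take A + A and drop any sum 2a that is achievable ONLY as a + a for a ∈ A (i.e. sums representable only with equal summands).
Enumerate pairs (a, a') with a < a' (symmetric, so each unordered pair gives one sum; this covers all a ≠ a'):
  -5 + -2 = -7
  -5 + 0 = -5
  -5 + 7 = 2
  -5 + 8 = 3
  -5 + 9 = 4
  -5 + 10 = 5
  -2 + 0 = -2
  -2 + 7 = 5
  -2 + 8 = 6
  -2 + 9 = 7
  -2 + 10 = 8
  0 + 7 = 7
  0 + 8 = 8
  0 + 9 = 9
  0 + 10 = 10
  7 + 8 = 15
  7 + 9 = 16
  7 + 10 = 17
  8 + 9 = 17
  8 + 10 = 18
  9 + 10 = 19
Collected distinct sums: {-7, -5, -2, 2, 3, 4, 5, 6, 7, 8, 9, 10, 15, 16, 17, 18, 19}
|A +̂ A| = 17
(Reference bound: |A +̂ A| ≥ 2|A| - 3 for |A| ≥ 2, with |A| = 7 giving ≥ 11.)

|A +̂ A| = 17


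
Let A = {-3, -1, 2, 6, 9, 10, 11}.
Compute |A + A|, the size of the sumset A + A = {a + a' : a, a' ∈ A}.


A + A = {a + a' : a, a' ∈ A}; |A| = 7.
General bounds: 2|A| - 1 ≤ |A + A| ≤ |A|(|A|+1)/2, i.e. 13 ≤ |A + A| ≤ 28.
Lower bound 2|A|-1 is attained iff A is an arithmetic progression.
Enumerate sums a + a' for a ≤ a' (symmetric, so this suffices):
a = -3: -3+-3=-6, -3+-1=-4, -3+2=-1, -3+6=3, -3+9=6, -3+10=7, -3+11=8
a = -1: -1+-1=-2, -1+2=1, -1+6=5, -1+9=8, -1+10=9, -1+11=10
a = 2: 2+2=4, 2+6=8, 2+9=11, 2+10=12, 2+11=13
a = 6: 6+6=12, 6+9=15, 6+10=16, 6+11=17
a = 9: 9+9=18, 9+10=19, 9+11=20
a = 10: 10+10=20, 10+11=21
a = 11: 11+11=22
Distinct sums: {-6, -4, -2, -1, 1, 3, 4, 5, 6, 7, 8, 9, 10, 11, 12, 13, 15, 16, 17, 18, 19, 20, 21, 22}
|A + A| = 24

|A + A| = 24


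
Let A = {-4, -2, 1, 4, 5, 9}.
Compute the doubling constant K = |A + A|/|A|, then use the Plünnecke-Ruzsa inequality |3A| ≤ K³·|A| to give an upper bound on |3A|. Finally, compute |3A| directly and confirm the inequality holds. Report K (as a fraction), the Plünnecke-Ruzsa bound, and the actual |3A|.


|A| = 6.
Step 1: Compute A + A by enumerating all 36 pairs.
A + A = {-8, -6, -4, -3, -1, 0, 1, 2, 3, 5, 6, 7, 8, 9, 10, 13, 14, 18}, so |A + A| = 18.
Step 2: Doubling constant K = |A + A|/|A| = 18/6 = 18/6 ≈ 3.0000.
Step 3: Plünnecke-Ruzsa gives |3A| ≤ K³·|A| = (3.0000)³ · 6 ≈ 162.0000.
Step 4: Compute 3A = A + A + A directly by enumerating all triples (a,b,c) ∈ A³; |3A| = 33.
Step 5: Check 33 ≤ 162.0000? Yes ✓.

K = 18/6, Plünnecke-Ruzsa bound K³|A| ≈ 162.0000, |3A| = 33, inequality holds.


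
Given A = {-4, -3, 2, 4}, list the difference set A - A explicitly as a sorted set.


A - A = {a - a' : a, a' ∈ A}.
Compute a - a' for each ordered pair (a, a'):
a = -4: -4--4=0, -4--3=-1, -4-2=-6, -4-4=-8
a = -3: -3--4=1, -3--3=0, -3-2=-5, -3-4=-7
a = 2: 2--4=6, 2--3=5, 2-2=0, 2-4=-2
a = 4: 4--4=8, 4--3=7, 4-2=2, 4-4=0
Collecting distinct values (and noting 0 appears from a-a):
A - A = {-8, -7, -6, -5, -2, -1, 0, 1, 2, 5, 6, 7, 8}
|A - A| = 13

A - A = {-8, -7, -6, -5, -2, -1, 0, 1, 2, 5, 6, 7, 8}


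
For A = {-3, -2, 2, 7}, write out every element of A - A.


A - A = {a - a' : a, a' ∈ A}.
Compute a - a' for each ordered pair (a, a'):
a = -3: -3--3=0, -3--2=-1, -3-2=-5, -3-7=-10
a = -2: -2--3=1, -2--2=0, -2-2=-4, -2-7=-9
a = 2: 2--3=5, 2--2=4, 2-2=0, 2-7=-5
a = 7: 7--3=10, 7--2=9, 7-2=5, 7-7=0
Collecting distinct values (and noting 0 appears from a-a):
A - A = {-10, -9, -5, -4, -1, 0, 1, 4, 5, 9, 10}
|A - A| = 11

A - A = {-10, -9, -5, -4, -1, 0, 1, 4, 5, 9, 10}


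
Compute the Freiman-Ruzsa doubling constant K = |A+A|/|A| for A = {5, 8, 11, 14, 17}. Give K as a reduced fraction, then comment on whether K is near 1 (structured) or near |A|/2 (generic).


|A| = 5.
Compute A + A by enumerating all 25 pairs.
A + A = {10, 13, 16, 19, 22, 25, 28, 31, 34}, so |A + A| = 9.
K = |A + A| / |A| = 9/5 (already in lowest terms) ≈ 1.8000.
Reference: AP of size 5 gives K = 9/5 ≈ 1.8000; a fully generic set of size 5 gives K ≈ 3.0000.

|A| = 5, |A + A| = 9, K = 9/5.


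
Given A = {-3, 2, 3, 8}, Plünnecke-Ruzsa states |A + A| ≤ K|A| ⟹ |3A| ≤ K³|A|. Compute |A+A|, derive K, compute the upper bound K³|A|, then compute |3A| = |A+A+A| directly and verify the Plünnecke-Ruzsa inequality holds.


|A| = 4.
Step 1: Compute A + A by enumerating all 16 pairs.
A + A = {-6, -1, 0, 4, 5, 6, 10, 11, 16}, so |A + A| = 9.
Step 2: Doubling constant K = |A + A|/|A| = 9/4 = 9/4 ≈ 2.2500.
Step 3: Plünnecke-Ruzsa gives |3A| ≤ K³·|A| = (2.2500)³ · 4 ≈ 45.5625.
Step 4: Compute 3A = A + A + A directly by enumerating all triples (a,b,c) ∈ A³; |3A| = 16.
Step 5: Check 16 ≤ 45.5625? Yes ✓.

K = 9/4, Plünnecke-Ruzsa bound K³|A| ≈ 45.5625, |3A| = 16, inequality holds.


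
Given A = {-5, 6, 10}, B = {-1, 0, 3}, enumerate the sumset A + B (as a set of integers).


A + B = {a + b : a ∈ A, b ∈ B}.
Enumerate all |A|·|B| = 3·3 = 9 pairs (a, b) and collect distinct sums.
a = -5: -5+-1=-6, -5+0=-5, -5+3=-2
a = 6: 6+-1=5, 6+0=6, 6+3=9
a = 10: 10+-1=9, 10+0=10, 10+3=13
Collecting distinct sums: A + B = {-6, -5, -2, 5, 6, 9, 10, 13}
|A + B| = 8

A + B = {-6, -5, -2, 5, 6, 9, 10, 13}


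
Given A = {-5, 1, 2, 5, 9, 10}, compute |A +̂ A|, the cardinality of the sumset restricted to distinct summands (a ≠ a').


Restricted sumset: A +̂ A = {a + a' : a ∈ A, a' ∈ A, a ≠ a'}.
Equivalently, take A + A and drop any sum 2a that is achievable ONLY as a + a for a ∈ A (i.e. sums representable only with equal summands).
Enumerate pairs (a, a') with a < a' (symmetric, so each unordered pair gives one sum; this covers all a ≠ a'):
  -5 + 1 = -4
  -5 + 2 = -3
  -5 + 5 = 0
  -5 + 9 = 4
  -5 + 10 = 5
  1 + 2 = 3
  1 + 5 = 6
  1 + 9 = 10
  1 + 10 = 11
  2 + 5 = 7
  2 + 9 = 11
  2 + 10 = 12
  5 + 9 = 14
  5 + 10 = 15
  9 + 10 = 19
Collected distinct sums: {-4, -3, 0, 3, 4, 5, 6, 7, 10, 11, 12, 14, 15, 19}
|A +̂ A| = 14
(Reference bound: |A +̂ A| ≥ 2|A| - 3 for |A| ≥ 2, with |A| = 6 giving ≥ 9.)

|A +̂ A| = 14


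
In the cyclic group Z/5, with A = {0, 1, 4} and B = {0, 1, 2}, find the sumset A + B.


Work in Z/5Z: reduce every sum a + b modulo 5.
Enumerate all 9 pairs:
a = 0: 0+0=0, 0+1=1, 0+2=2
a = 1: 1+0=1, 1+1=2, 1+2=3
a = 4: 4+0=4, 4+1=0, 4+2=1
Distinct residues collected: {0, 1, 2, 3, 4}
|A + B| = 5 (out of 5 total residues).

A + B = {0, 1, 2, 3, 4}


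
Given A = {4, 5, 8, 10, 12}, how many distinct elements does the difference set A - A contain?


A - A = {a - a' : a, a' ∈ A}; |A| = 5.
Bounds: 2|A|-1 ≤ |A - A| ≤ |A|² - |A| + 1, i.e. 9 ≤ |A - A| ≤ 21.
Note: 0 ∈ A - A always (from a - a). The set is symmetric: if d ∈ A - A then -d ∈ A - A.
Enumerate nonzero differences d = a - a' with a > a' (then include -d):
Positive differences: {1, 2, 3, 4, 5, 6, 7, 8}
Full difference set: {0} ∪ (positive diffs) ∪ (negative diffs).
|A - A| = 1 + 2·8 = 17 (matches direct enumeration: 17).

|A - A| = 17


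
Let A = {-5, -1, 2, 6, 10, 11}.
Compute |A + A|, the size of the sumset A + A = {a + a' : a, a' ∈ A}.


A + A = {a + a' : a, a' ∈ A}; |A| = 6.
General bounds: 2|A| - 1 ≤ |A + A| ≤ |A|(|A|+1)/2, i.e. 11 ≤ |A + A| ≤ 21.
Lower bound 2|A|-1 is attained iff A is an arithmetic progression.
Enumerate sums a + a' for a ≤ a' (symmetric, so this suffices):
a = -5: -5+-5=-10, -5+-1=-6, -5+2=-3, -5+6=1, -5+10=5, -5+11=6
a = -1: -1+-1=-2, -1+2=1, -1+6=5, -1+10=9, -1+11=10
a = 2: 2+2=4, 2+6=8, 2+10=12, 2+11=13
a = 6: 6+6=12, 6+10=16, 6+11=17
a = 10: 10+10=20, 10+11=21
a = 11: 11+11=22
Distinct sums: {-10, -6, -3, -2, 1, 4, 5, 6, 8, 9, 10, 12, 13, 16, 17, 20, 21, 22}
|A + A| = 18

|A + A| = 18


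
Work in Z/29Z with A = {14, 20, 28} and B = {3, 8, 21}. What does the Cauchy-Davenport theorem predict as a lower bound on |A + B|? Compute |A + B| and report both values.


Cauchy-Davenport: |A + B| ≥ min(p, |A| + |B| - 1) for A, B nonempty in Z/pZ.
|A| = 3, |B| = 3, p = 29.
CD lower bound = min(29, 3 + 3 - 1) = min(29, 5) = 5.
Compute A + B mod 29 directly:
a = 14: 14+3=17, 14+8=22, 14+21=6
a = 20: 20+3=23, 20+8=28, 20+21=12
a = 28: 28+3=2, 28+8=7, 28+21=20
A + B = {2, 6, 7, 12, 17, 20, 22, 23, 28}, so |A + B| = 9.
Verify: 9 ≥ 5? Yes ✓.

CD lower bound = 5, actual |A + B| = 9.


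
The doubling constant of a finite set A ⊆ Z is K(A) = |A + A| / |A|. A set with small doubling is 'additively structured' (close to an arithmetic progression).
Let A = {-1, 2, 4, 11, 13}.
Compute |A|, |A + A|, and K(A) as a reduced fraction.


|A| = 5.
Compute A + A by enumerating all 25 pairs.
A + A = {-2, 1, 3, 4, 6, 8, 10, 12, 13, 15, 17, 22, 24, 26}, so |A + A| = 14.
K = |A + A| / |A| = 14/5 (already in lowest terms) ≈ 2.8000.
Reference: AP of size 5 gives K = 9/5 ≈ 1.8000; a fully generic set of size 5 gives K ≈ 3.0000.

|A| = 5, |A + A| = 14, K = 14/5.


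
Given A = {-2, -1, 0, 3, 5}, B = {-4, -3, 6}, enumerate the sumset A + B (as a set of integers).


A + B = {a + b : a ∈ A, b ∈ B}.
Enumerate all |A|·|B| = 5·3 = 15 pairs (a, b) and collect distinct sums.
a = -2: -2+-4=-6, -2+-3=-5, -2+6=4
a = -1: -1+-4=-5, -1+-3=-4, -1+6=5
a = 0: 0+-4=-4, 0+-3=-3, 0+6=6
a = 3: 3+-4=-1, 3+-3=0, 3+6=9
a = 5: 5+-4=1, 5+-3=2, 5+6=11
Collecting distinct sums: A + B = {-6, -5, -4, -3, -1, 0, 1, 2, 4, 5, 6, 9, 11}
|A + B| = 13

A + B = {-6, -5, -4, -3, -1, 0, 1, 2, 4, 5, 6, 9, 11}


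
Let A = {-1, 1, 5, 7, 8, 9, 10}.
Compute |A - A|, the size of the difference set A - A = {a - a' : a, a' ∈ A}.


A - A = {a - a' : a, a' ∈ A}; |A| = 7.
Bounds: 2|A|-1 ≤ |A - A| ≤ |A|² - |A| + 1, i.e. 13 ≤ |A - A| ≤ 43.
Note: 0 ∈ A - A always (from a - a). The set is symmetric: if d ∈ A - A then -d ∈ A - A.
Enumerate nonzero differences d = a - a' with a > a' (then include -d):
Positive differences: {1, 2, 3, 4, 5, 6, 7, 8, 9, 10, 11}
Full difference set: {0} ∪ (positive diffs) ∪ (negative diffs).
|A - A| = 1 + 2·11 = 23 (matches direct enumeration: 23).

|A - A| = 23


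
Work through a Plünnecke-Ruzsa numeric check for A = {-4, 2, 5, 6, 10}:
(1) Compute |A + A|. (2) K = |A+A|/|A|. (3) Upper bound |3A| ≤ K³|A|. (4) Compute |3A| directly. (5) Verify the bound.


|A| = 5.
Step 1: Compute A + A by enumerating all 25 pairs.
A + A = {-8, -2, 1, 2, 4, 6, 7, 8, 10, 11, 12, 15, 16, 20}, so |A + A| = 14.
Step 2: Doubling constant K = |A + A|/|A| = 14/5 = 14/5 ≈ 2.8000.
Step 3: Plünnecke-Ruzsa gives |3A| ≤ K³·|A| = (2.8000)³ · 5 ≈ 109.7600.
Step 4: Compute 3A = A + A + A directly by enumerating all triples (a,b,c) ∈ A³; |3A| = 27.
Step 5: Check 27 ≤ 109.7600? Yes ✓.

K = 14/5, Plünnecke-Ruzsa bound K³|A| ≈ 109.7600, |3A| = 27, inequality holds.


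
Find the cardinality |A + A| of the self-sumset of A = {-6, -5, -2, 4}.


A + A = {a + a' : a, a' ∈ A}; |A| = 4.
General bounds: 2|A| - 1 ≤ |A + A| ≤ |A|(|A|+1)/2, i.e. 7 ≤ |A + A| ≤ 10.
Lower bound 2|A|-1 is attained iff A is an arithmetic progression.
Enumerate sums a + a' for a ≤ a' (symmetric, so this suffices):
a = -6: -6+-6=-12, -6+-5=-11, -6+-2=-8, -6+4=-2
a = -5: -5+-5=-10, -5+-2=-7, -5+4=-1
a = -2: -2+-2=-4, -2+4=2
a = 4: 4+4=8
Distinct sums: {-12, -11, -10, -8, -7, -4, -2, -1, 2, 8}
|A + A| = 10

|A + A| = 10
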